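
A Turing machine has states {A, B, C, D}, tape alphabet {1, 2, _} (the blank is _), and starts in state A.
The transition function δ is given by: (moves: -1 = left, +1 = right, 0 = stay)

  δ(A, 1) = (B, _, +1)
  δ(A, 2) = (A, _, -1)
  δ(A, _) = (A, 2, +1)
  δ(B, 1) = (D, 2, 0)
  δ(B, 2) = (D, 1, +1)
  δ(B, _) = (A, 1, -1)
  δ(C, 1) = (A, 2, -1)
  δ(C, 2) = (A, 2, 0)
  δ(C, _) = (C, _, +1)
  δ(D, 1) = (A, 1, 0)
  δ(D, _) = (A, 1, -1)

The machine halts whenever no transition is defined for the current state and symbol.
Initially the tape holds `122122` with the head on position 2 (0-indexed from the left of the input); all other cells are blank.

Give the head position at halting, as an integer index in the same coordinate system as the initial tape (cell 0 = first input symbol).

A | 12[2]122   read 2 → write _, move -1, go to A
A | 1[2]_122   read 2 → write _, move -1, go to A
A | [1]__122   read 1 → write _, move +1, go to B
B | _[_]_122   read _ → write 1, move -1, go to A
A | [_]1_122   read _ → write 2, move +1, go to A
A | 2[1]_122   read 1 → write _, move +1, go to B
B | 2_[_]122   read _ → write 1, move -1, go to A
A | 2[_]1122   read _ → write 2, move +1, go to A
A | 22[1]122   read 1 → write _, move +1, go to B
B | 22_[1]22   read 1 → write 2, move 0, go to D
D | 22_[2]22
At halt the head is at cell 3.

3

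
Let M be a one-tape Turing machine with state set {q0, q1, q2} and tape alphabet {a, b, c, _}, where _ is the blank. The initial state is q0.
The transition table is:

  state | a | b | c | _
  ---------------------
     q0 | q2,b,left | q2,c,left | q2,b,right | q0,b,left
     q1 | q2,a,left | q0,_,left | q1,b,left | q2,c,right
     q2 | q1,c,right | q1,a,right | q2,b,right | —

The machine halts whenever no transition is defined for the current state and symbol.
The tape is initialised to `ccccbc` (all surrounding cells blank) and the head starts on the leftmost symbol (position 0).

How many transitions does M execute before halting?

15

q0 | [c]cccbc   read c → write b, move right, go to q2
q2 | b[c]ccbc   read c → write b, move right, go to q2
q2 | bb[c]cbc   read c → write b, move right, go to q2
q2 | bbb[c]bc   read c → write b, move right, go to q2
q2 | bbbb[b]c   read b → write a, move right, go to q1
q1 | bbbba[c]   read c → write b, move left, go to q1
q1 | bbbb[a]b   read a → write a, move left, go to q2
q2 | bbb[b]ab   read b → write a, move right, go to q1
q1 | bbba[a]b   read a → write a, move left, go to q2
q2 | bbb[a]ab   read a → write c, move right, go to q1
q1 | bbbc[a]b   read a → write a, move left, go to q2
q2 | bbb[c]ab   read c → write b, move right, go to q2
q2 | bbbb[a]b   read a → write c, move right, go to q1
q1 | bbbbc[b]   read b → write _, move left, go to q0
q0 | bbbb[c]_   read c → write b, move right, go to q2
q2 | bbbbb[_]
M halts after 15 transitions.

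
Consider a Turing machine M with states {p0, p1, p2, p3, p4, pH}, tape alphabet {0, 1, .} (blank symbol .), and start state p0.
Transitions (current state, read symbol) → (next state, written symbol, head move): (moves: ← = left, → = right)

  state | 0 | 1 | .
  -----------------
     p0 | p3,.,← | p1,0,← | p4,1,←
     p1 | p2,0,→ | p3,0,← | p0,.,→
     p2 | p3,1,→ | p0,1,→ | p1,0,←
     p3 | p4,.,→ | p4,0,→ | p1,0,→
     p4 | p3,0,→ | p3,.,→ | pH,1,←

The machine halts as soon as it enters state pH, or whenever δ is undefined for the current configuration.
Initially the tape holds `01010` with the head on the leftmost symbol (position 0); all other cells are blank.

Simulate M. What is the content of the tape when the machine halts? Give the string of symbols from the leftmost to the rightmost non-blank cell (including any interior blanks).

p0 | .[0]1010.   read 0 → write ., move ←, go to p3
p3 | [.].1010.   read . → write 0, move →, go to p1
p1 | 0[.]1010.   read . → write ., move →, go to p0
p0 | 0.[1]010.   read 1 → write 0, move ←, go to p1
p1 | 0[.]0010.   read . → write ., move →, go to p0
p0 | 0.[0]010.   read 0 → write ., move ←, go to p3
p3 | 0[.].010.   read . → write 0, move →, go to p1
p1 | 00[.]010.   read . → write ., move →, go to p0
p0 | 00.[0]10.   read 0 → write ., move ←, go to p3
p3 | 00[.].10.   read . → write 0, move →, go to p1
p1 | 000[.]10.   read . → write ., move →, go to p0
p0 | 000.[1]0.   read 1 → write 0, move ←, go to p1
p1 | 000[.]00.   read . → write ., move →, go to p0
p0 | 000.[0]0.   read 0 → write ., move ←, go to p3
p3 | 000[.].0.   read . → write 0, move →, go to p1
p1 | 0000[.]0.   read . → write ., move →, go to p0
p0 | 0000.[0].   read 0 → write ., move ←, go to p3
p3 | 0000[.]..   read . → write 0, move →, go to p1
p1 | 00000[.].   read . → write ., move →, go to p0
p0 | 00000.[.]   read . → write 1, move ←, go to p4
p4 | 00000[.]1   read . → write 1, move ←, go to pH
pH | 0000[0]11
The non-blank tape span at halt is 0000011.

0000011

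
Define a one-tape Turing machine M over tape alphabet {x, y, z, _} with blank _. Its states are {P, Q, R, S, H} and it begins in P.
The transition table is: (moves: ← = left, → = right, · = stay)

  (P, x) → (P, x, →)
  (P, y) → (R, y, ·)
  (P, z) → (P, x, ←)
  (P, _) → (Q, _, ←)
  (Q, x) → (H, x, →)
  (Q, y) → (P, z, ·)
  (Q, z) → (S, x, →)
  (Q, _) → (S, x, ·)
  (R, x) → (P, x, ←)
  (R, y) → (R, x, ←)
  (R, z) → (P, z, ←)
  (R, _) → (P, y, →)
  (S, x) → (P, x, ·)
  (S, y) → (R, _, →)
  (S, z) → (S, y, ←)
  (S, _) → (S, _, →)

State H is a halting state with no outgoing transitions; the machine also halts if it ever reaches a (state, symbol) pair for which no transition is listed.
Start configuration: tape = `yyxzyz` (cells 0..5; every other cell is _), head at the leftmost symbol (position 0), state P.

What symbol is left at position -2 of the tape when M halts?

y

state=P head=0 tape=__[y]yxzyz_   (P,y)→(R,y,·)
state=R head=0 tape=__[y]yxzyz_   (R,y)→(R,x,←)
state=R head=-1 tape=_[_]xyxzyz_   (R,_)→(P,y,→)
state=P head=0 tape=_y[x]yxzyz_   (P,x)→(P,x,→)
state=P head=1 tape=_yx[y]xzyz_   (P,y)→(R,y,·)
state=R head=1 tape=_yx[y]xzyz_   (R,y)→(R,x,←)
state=R head=0 tape=_y[x]xxzyz_   (R,x)→(P,x,←)
state=P head=-1 tape=_[y]xxxzyz_   (P,y)→(R,y,·)
state=R head=-1 tape=_[y]xxxzyz_   (R,y)→(R,x,←)
state=R head=-2 tape=[_]xxxxzyz_   (R,_)→(P,y,→)
state=P head=-1 tape=y[x]xxxzyz_   (P,x)→(P,x,→)
state=P head=0 tape=yx[x]xxzyz_   (P,x)→(P,x,→)
state=P head=1 tape=yxx[x]xzyz_   (P,x)→(P,x,→)
state=P head=2 tape=yxxx[x]zyz_   (P,x)→(P,x,→)
state=P head=3 tape=yxxxx[z]yz_   (P,z)→(P,x,←)
state=P head=2 tape=yxxx[x]xyz_   (P,x)→(P,x,→)
state=P head=3 tape=yxxxx[x]yz_   (P,x)→(P,x,→)
state=P head=4 tape=yxxxxx[y]z_   (P,y)→(R,y,·)
state=R head=4 tape=yxxxxx[y]z_   (R,y)→(R,x,←)
state=R head=3 tape=yxxxx[x]xz_   (R,x)→(P,x,←)
state=P head=2 tape=yxxx[x]xxz_   (P,x)→(P,x,→)
state=P head=3 tape=yxxxx[x]xz_   (P,x)→(P,x,→)
state=P head=4 tape=yxxxxx[x]z_   (P,x)→(P,x,→)
state=P head=5 tape=yxxxxxx[z]_   (P,z)→(P,x,←)
state=P head=4 tape=yxxxxx[x]x_   (P,x)→(P,x,→)
state=P head=5 tape=yxxxxxx[x]_   (P,x)→(P,x,→)
state=P head=6 tape=yxxxxxxx[_]   (P,_)→(Q,_,←)
state=Q head=5 tape=yxxxxxx[x]_   (Q,x)→(H,x,→)
state=H head=6 tape=yxxxxxxx[_]
Cell -2 holds y when M halts.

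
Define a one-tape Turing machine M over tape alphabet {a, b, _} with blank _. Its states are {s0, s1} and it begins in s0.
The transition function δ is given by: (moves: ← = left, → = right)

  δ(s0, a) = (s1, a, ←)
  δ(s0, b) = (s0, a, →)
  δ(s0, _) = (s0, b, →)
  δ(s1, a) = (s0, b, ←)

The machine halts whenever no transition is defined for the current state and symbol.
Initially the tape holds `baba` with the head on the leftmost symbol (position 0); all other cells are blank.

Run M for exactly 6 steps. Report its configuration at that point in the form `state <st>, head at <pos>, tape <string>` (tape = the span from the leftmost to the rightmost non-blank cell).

s0 | _[b]aba   read b → write a, move →, go to s0
s0 | _a[a]ba   read a → write a, move ←, go to s1
s1 | _[a]aba   read a → write b, move ←, go to s0
s0 | [_]baba   read _ → write b, move →, go to s0
s0 | b[b]aba   read b → write a, move →, go to s0
s0 | ba[a]ba   read a → write a, move ←, go to s1
s1 | b[a]aba
After 6 steps: state s1, head at 0, tape baaba.

state s1, head at 0, tape baaba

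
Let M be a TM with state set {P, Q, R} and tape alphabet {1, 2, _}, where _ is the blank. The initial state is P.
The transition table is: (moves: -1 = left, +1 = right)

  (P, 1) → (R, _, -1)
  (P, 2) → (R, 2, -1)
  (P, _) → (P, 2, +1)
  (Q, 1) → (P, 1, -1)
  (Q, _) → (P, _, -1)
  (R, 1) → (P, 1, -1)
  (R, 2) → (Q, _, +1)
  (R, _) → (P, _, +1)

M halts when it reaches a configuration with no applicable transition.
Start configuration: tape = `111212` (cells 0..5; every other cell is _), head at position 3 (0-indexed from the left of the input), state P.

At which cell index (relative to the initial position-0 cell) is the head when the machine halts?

P | _111[2]12   read 2 → write 2, move -1, go to R
R | _11[1]212   read 1 → write 1, move -1, go to P
P | _1[1]1212   read 1 → write _, move -1, go to R
R | _[1]_1212   read 1 → write 1, move -1, go to P
P | [_]1_1212   read _ → write 2, move +1, go to P
P | 2[1]_1212   read 1 → write _, move -1, go to R
R | [2]__1212   read 2 → write _, move +1, go to Q
Q | _[_]_1212   read _ → write _, move -1, go to P
P | [_]__1212   read _ → write 2, move +1, go to P
P | 2[_]_1212   read _ → write 2, move +1, go to P
P | 22[_]1212   read _ → write 2, move +1, go to P
P | 222[1]212   read 1 → write _, move -1, go to R
R | 22[2]_212   read 2 → write _, move +1, go to Q
Q | 22_[_]212   read _ → write _, move -1, go to P
P | 22[_]_212   read _ → write 2, move +1, go to P
P | 222[_]212   read _ → write 2, move +1, go to P
P | 2222[2]12   read 2 → write 2, move -1, go to R
R | 222[2]212   read 2 → write _, move +1, go to Q
Q | 222_[2]12
At halt the head is at cell 3.

3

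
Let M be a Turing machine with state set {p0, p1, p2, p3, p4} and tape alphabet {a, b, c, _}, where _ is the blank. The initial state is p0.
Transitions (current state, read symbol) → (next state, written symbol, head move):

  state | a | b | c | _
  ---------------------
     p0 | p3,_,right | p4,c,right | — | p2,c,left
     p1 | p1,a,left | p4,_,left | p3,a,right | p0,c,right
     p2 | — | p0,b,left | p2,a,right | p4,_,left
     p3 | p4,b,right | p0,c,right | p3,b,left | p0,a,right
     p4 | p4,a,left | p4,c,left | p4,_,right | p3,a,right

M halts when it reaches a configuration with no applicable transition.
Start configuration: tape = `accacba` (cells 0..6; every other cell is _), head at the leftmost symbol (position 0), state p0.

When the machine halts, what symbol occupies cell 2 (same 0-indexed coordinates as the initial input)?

p0 | [a]ccacba___   read a → write _, move right, go to p3
p3 | _[c]cacba___   read c → write b, move left, go to p3
p3 | [_]bcacba___   read _ → write a, move right, go to p0
p0 | a[b]cacba___   read b → write c, move right, go to p4
p4 | ac[c]acba___   read c → write _, move right, go to p4
p4 | ac_[a]cba___   read a → write a, move left, go to p4
p4 | ac[_]acba___   read _ → write a, move right, go to p3
p3 | aca[a]cba___   read a → write b, move right, go to p4
p4 | acab[c]ba___   read c → write _, move right, go to p4
p4 | acab_[b]a___   read b → write c, move left, go to p4
p4 | acab[_]ca___   read _ → write a, move right, go to p3
p3 | acaba[c]a___   read c → write b, move left, go to p3
p3 | acab[a]ba___   read a → write b, move right, go to p4
p4 | acabb[b]a___   read b → write c, move left, go to p4
p4 | acab[b]ca___   read b → write c, move left, go to p4
p4 | aca[b]cca___   read b → write c, move left, go to p4
p4 | ac[a]ccca___   read a → write a, move left, go to p4
p4 | a[c]accca___   read c → write _, move right, go to p4
p4 | a_[a]ccca___   read a → write a, move left, go to p4
p4 | a[_]accca___   read _ → write a, move right, go to p3
p3 | aa[a]ccca___   read a → write b, move right, go to p4
p4 | aab[c]cca___   read c → write _, move right, go to p4
p4 | aab_[c]ca___   read c → write _, move right, go to p4
p4 | aab__[c]a___   read c → write _, move right, go to p4
p4 | aab___[a]___   read a → write a, move left, go to p4
p4 | aab__[_]a___   read _ → write a, move right, go to p3
p3 | aab__a[a]___   read a → write b, move right, go to p4
p4 | aab__ab[_]__   read _ → write a, move right, go to p3
p3 | aab__aba[_]_   read _ → write a, move right, go to p0
p0 | aab__abaa[_]   read _ → write c, move left, go to p2
p2 | aab__aba[a]c
Cell 2 holds b when M halts.

b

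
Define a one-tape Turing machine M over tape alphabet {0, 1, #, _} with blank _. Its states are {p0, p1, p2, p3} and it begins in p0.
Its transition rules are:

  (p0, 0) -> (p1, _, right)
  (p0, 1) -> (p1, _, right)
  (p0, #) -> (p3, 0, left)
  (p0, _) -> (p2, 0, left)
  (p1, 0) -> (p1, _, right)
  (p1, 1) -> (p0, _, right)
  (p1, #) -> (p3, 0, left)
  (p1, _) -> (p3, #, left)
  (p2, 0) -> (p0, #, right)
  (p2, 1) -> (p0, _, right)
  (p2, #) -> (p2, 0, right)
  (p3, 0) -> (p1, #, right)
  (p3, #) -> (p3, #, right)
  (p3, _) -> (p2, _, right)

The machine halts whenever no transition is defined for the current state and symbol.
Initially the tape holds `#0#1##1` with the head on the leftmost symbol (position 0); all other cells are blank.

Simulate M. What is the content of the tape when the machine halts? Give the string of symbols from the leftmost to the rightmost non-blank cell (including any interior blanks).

state=p0 head=0 tape=_[#]0#1##1_   (p0,#)→(p3,0,left)
state=p3 head=-1 tape=[_]00#1##1_   (p3,_)→(p2,_,right)
state=p2 head=0 tape=_[0]0#1##1_   (p2,0)→(p0,#,right)
state=p0 head=1 tape=_#[0]#1##1_   (p0,0)→(p1,_,right)
state=p1 head=2 tape=_#_[#]1##1_   (p1,#)→(p3,0,left)
state=p3 head=1 tape=_#[_]01##1_   (p3,_)→(p2,_,right)
state=p2 head=2 tape=_#_[0]1##1_   (p2,0)→(p0,#,right)
state=p0 head=3 tape=_#_#[1]##1_   (p0,1)→(p1,_,right)
state=p1 head=4 tape=_#_#_[#]#1_   (p1,#)→(p3,0,left)
state=p3 head=3 tape=_#_#[_]0#1_   (p3,_)→(p2,_,right)
state=p2 head=4 tape=_#_#_[0]#1_   (p2,0)→(p0,#,right)
state=p0 head=5 tape=_#_#_#[#]1_   (p0,#)→(p3,0,left)
state=p3 head=4 tape=_#_#_[#]01_   (p3,#)→(p3,#,right)
state=p3 head=5 tape=_#_#_#[0]1_   (p3,0)→(p1,#,right)
state=p1 head=6 tape=_#_#_##[1]_   (p1,1)→(p0,_,right)
state=p0 head=7 tape=_#_#_##_[_]   (p0,_)→(p2,0,left)
state=p2 head=6 tape=_#_#_##[_]0
The non-blank tape span at halt is #_#_##_0.

#_#_##_0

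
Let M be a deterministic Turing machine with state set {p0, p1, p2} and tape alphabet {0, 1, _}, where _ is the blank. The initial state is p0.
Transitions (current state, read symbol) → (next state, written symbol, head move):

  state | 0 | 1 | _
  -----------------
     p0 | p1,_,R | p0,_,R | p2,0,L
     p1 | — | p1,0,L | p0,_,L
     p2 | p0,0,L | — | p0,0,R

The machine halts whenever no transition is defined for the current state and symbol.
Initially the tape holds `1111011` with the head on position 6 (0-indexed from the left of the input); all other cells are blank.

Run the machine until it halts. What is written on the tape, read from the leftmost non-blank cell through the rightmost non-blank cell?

11110__0

state=p0 head=6 tape=111101[1]__   (p0,1)→(p0,_,R)
state=p0 head=7 tape=111101_[_]_   (p0,_)→(p2,0,L)
state=p2 head=6 tape=111101[_]0_   (p2,_)→(p0,0,R)
state=p0 head=7 tape=1111010[0]_   (p0,0)→(p1,_,R)
state=p1 head=8 tape=1111010_[_]   (p1,_)→(p0,_,L)
state=p0 head=7 tape=1111010[_]_   (p0,_)→(p2,0,L)
state=p2 head=6 tape=111101[0]0_   (p2,0)→(p0,0,L)
state=p0 head=5 tape=11110[1]00_   (p0,1)→(p0,_,R)
state=p0 head=6 tape=11110_[0]0_   (p0,0)→(p1,_,R)
state=p1 head=7 tape=11110__[0]_
The non-blank tape span at halt is 11110__0.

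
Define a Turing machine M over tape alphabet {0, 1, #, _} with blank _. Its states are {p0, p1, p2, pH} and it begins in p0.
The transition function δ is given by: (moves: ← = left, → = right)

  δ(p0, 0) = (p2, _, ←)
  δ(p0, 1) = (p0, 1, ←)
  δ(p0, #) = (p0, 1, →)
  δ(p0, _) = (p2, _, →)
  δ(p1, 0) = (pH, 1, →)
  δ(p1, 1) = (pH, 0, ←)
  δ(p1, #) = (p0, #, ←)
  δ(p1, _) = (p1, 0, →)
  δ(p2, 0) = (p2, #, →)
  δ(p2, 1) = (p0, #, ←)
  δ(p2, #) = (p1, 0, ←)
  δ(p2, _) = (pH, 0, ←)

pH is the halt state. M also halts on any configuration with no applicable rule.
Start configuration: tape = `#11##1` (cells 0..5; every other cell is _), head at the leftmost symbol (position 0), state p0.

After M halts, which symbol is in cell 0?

1

state=p0 head=0 tape=_[#]11##1   (p0,#)→(p0,1,→)
state=p0 head=1 tape=_1[1]1##1   (p0,1)→(p0,1,←)
state=p0 head=0 tape=_[1]11##1   (p0,1)→(p0,1,←)
state=p0 head=-1 tape=[_]111##1   (p0,_)→(p2,_,→)
state=p2 head=0 tape=_[1]11##1   (p2,1)→(p0,#,←)
state=p0 head=-1 tape=[_]#11##1   (p0,_)→(p2,_,→)
state=p2 head=0 tape=_[#]11##1   (p2,#)→(p1,0,←)
state=p1 head=-1 tape=[_]011##1   (p1,_)→(p1,0,→)
state=p1 head=0 tape=0[0]11##1   (p1,0)→(pH,1,→)
state=pH head=1 tape=01[1]1##1
Cell 0 holds 1 when M halts.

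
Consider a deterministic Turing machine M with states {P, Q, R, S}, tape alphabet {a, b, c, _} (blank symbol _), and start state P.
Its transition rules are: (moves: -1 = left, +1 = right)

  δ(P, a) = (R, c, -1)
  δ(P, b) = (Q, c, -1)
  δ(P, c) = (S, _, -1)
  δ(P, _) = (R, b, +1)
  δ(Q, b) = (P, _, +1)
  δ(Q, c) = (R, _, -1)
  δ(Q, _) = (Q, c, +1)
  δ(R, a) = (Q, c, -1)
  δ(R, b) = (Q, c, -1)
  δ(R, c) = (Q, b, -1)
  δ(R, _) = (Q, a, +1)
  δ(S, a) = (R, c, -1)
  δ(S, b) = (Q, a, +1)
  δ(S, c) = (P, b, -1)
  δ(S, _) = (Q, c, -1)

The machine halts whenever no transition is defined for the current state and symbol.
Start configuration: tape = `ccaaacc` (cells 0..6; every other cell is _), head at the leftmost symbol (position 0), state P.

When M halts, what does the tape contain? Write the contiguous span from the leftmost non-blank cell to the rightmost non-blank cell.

ac_bacaaacc

state=P head=0 tape=____[c]caaacc   (P,c)→(S,_,-1)
state=S head=-1 tape=___[_]_caaacc   (S,_)→(Q,c,-1)
state=Q head=-2 tape=__[_]c_caaacc   (Q,_)→(Q,c,+1)
state=Q head=-1 tape=__c[c]_caaacc   (Q,c)→(R,_,-1)
state=R head=-2 tape=__[c]__caaacc   (R,c)→(Q,b,-1)
state=Q head=-3 tape=_[_]b__caaacc   (Q,_)→(Q,c,+1)
state=Q head=-2 tape=_c[b]__caaacc   (Q,b)→(P,_,+1)
state=P head=-1 tape=_c_[_]_caaacc   (P,_)→(R,b,+1)
state=R head=0 tape=_c_b[_]caaacc   (R,_)→(Q,a,+1)
state=Q head=1 tape=_c_ba[c]aaacc   (Q,c)→(R,_,-1)
state=R head=0 tape=_c_b[a]_aaacc   (R,a)→(Q,c,-1)
state=Q head=-1 tape=_c_[b]c_aaacc   (Q,b)→(P,_,+1)
state=P head=0 tape=_c__[c]_aaacc   (P,c)→(S,_,-1)
state=S head=-1 tape=_c_[_]__aaacc   (S,_)→(Q,c,-1)
state=Q head=-2 tape=_c[_]c__aaacc   (Q,_)→(Q,c,+1)
state=Q head=-1 tape=_cc[c]__aaacc   (Q,c)→(R,_,-1)
state=R head=-2 tape=_c[c]___aaacc   (R,c)→(Q,b,-1)
state=Q head=-3 tape=_[c]b___aaacc   (Q,c)→(R,_,-1)
state=R head=-4 tape=[_]_b___aaacc   (R,_)→(Q,a,+1)
state=Q head=-3 tape=a[_]b___aaacc   (Q,_)→(Q,c,+1)
state=Q head=-2 tape=ac[b]___aaacc   (Q,b)→(P,_,+1)
state=P head=-1 tape=ac_[_]__aaacc   (P,_)→(R,b,+1)
state=R head=0 tape=ac_b[_]_aaacc   (R,_)→(Q,a,+1)
state=Q head=1 tape=ac_ba[_]aaacc   (Q,_)→(Q,c,+1)
state=Q head=2 tape=ac_bac[a]aacc
The non-blank tape span at halt is ac_bacaaacc.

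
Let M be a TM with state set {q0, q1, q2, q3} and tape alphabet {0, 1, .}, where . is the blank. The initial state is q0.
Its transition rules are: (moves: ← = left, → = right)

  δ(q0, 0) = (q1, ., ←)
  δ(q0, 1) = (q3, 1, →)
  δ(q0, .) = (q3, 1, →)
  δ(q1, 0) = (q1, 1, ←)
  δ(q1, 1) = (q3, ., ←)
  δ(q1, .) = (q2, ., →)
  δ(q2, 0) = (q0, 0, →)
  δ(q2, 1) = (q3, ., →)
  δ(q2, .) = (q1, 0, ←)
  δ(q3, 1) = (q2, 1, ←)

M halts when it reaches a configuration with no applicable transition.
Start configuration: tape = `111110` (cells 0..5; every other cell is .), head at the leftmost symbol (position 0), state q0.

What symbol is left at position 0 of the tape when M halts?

state=q0 head=0 tape=.[1]11110   (q0,1)→(q3,1,→)
state=q3 head=1 tape=.1[1]1110   (q3,1)→(q2,1,←)
state=q2 head=0 tape=.[1]11110   (q2,1)→(q3,.,→)
state=q3 head=1 tape=..[1]1110   (q3,1)→(q2,1,←)
state=q2 head=0 tape=.[.]11110   (q2,.)→(q1,0,←)
state=q1 head=-1 tape=[.]011110   (q1,.)→(q2,.,→)
state=q2 head=0 tape=.[0]11110   (q2,0)→(q0,0,→)
state=q0 head=1 tape=.0[1]1110   (q0,1)→(q3,1,→)
state=q3 head=2 tape=.01[1]110   (q3,1)→(q2,1,←)
state=q2 head=1 tape=.0[1]1110   (q2,1)→(q3,.,→)
state=q3 head=2 tape=.0.[1]110   (q3,1)→(q2,1,←)
state=q2 head=1 tape=.0[.]1110   (q2,.)→(q1,0,←)
state=q1 head=0 tape=.[0]01110   (q1,0)→(q1,1,←)
state=q1 head=-1 tape=[.]101110   (q1,.)→(q2,.,→)
state=q2 head=0 tape=.[1]01110   (q2,1)→(q3,.,→)
state=q3 head=1 tape=..[0]1110
Cell 0 holds . when M halts.

.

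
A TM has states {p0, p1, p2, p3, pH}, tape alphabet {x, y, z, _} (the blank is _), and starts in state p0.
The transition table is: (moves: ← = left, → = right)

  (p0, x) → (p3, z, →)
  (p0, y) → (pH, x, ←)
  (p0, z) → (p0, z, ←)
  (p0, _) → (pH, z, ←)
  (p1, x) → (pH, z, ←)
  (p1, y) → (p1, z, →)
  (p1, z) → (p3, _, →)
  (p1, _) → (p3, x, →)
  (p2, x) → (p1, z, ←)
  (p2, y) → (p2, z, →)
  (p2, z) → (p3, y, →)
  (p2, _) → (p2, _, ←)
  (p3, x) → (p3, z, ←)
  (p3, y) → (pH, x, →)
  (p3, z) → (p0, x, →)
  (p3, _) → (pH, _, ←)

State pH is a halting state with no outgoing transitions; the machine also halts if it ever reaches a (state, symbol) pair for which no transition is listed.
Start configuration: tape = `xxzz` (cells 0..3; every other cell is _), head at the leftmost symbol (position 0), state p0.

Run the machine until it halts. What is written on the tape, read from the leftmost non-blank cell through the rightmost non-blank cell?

state=p0 head=0 tape=[x]xzz_   (p0,x)→(p3,z,→)
state=p3 head=1 tape=z[x]zz_   (p3,x)→(p3,z,←)
state=p3 head=0 tape=[z]zzz_   (p3,z)→(p0,x,→)
state=p0 head=1 tape=x[z]zz_   (p0,z)→(p0,z,←)
state=p0 head=0 tape=[x]zzz_   (p0,x)→(p3,z,→)
state=p3 head=1 tape=z[z]zz_   (p3,z)→(p0,x,→)
state=p0 head=2 tape=zx[z]z_   (p0,z)→(p0,z,←)
state=p0 head=1 tape=z[x]zz_   (p0,x)→(p3,z,→)
state=p3 head=2 tape=zz[z]z_   (p3,z)→(p0,x,→)
state=p0 head=3 tape=zzx[z]_   (p0,z)→(p0,z,←)
state=p0 head=2 tape=zz[x]z_   (p0,x)→(p3,z,→)
state=p3 head=3 tape=zzz[z]_   (p3,z)→(p0,x,→)
state=p0 head=4 tape=zzzx[_]   (p0,_)→(pH,z,←)
state=pH head=3 tape=zzz[x]z
The non-blank tape span at halt is zzzxz.

zzzxz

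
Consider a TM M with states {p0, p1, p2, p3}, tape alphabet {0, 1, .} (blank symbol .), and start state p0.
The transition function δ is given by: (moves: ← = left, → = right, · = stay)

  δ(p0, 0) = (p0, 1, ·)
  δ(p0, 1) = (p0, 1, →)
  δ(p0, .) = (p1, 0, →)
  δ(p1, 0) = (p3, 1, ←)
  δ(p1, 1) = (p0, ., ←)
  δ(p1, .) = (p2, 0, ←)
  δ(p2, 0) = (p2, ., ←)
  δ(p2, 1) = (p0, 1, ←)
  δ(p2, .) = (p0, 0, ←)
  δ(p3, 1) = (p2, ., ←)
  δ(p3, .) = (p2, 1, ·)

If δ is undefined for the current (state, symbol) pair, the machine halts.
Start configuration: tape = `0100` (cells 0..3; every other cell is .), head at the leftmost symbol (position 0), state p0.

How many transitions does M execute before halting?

state=p0 head=0 tape=[0]100..   (p0,0)→(p0,1,·)
state=p0 head=0 tape=[1]100..   (p0,1)→(p0,1,→)
state=p0 head=1 tape=1[1]00..   (p0,1)→(p0,1,→)
state=p0 head=2 tape=11[0]0..   (p0,0)→(p0,1,·)
state=p0 head=2 tape=11[1]0..   (p0,1)→(p0,1,→)
state=p0 head=3 tape=111[0]..   (p0,0)→(p0,1,·)
state=p0 head=3 tape=111[1]..   (p0,1)→(p0,1,→)
state=p0 head=4 tape=1111[.].   (p0,.)→(p1,0,→)
state=p1 head=5 tape=11110[.]   (p1,.)→(p2,0,←)
state=p2 head=4 tape=1111[0]0   (p2,0)→(p2,.,←)
state=p2 head=3 tape=111[1].0   (p2,1)→(p0,1,←)
state=p0 head=2 tape=11[1]1.0   (p0,1)→(p0,1,→)
state=p0 head=3 tape=111[1].0   (p0,1)→(p0,1,→)
state=p0 head=4 tape=1111[.]0   (p0,.)→(p1,0,→)
state=p1 head=5 tape=11110[0]   (p1,0)→(p3,1,←)
state=p3 head=4 tape=1111[0]1
M halts after 15 transitions.

15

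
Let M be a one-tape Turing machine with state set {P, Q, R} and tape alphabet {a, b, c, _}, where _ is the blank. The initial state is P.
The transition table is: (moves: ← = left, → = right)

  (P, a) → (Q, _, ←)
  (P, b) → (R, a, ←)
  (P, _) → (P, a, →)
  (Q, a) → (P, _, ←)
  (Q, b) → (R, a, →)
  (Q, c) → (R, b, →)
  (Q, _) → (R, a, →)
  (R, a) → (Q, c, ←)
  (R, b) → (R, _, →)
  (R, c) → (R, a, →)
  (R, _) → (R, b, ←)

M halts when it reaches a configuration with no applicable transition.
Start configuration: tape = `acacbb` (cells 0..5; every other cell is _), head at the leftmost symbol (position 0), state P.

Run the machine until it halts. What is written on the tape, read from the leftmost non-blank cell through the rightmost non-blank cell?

P | __[a]cacbb   read a → write _, move ←, go to Q
Q | _[_]_cacbb   read _ → write a, move →, go to R
R | _a[_]cacbb   read _ → write b, move ←, go to R
R | _[a]bcacbb   read a → write c, move ←, go to Q
Q | [_]cbcacbb   read _ → write a, move →, go to R
R | a[c]bcacbb   read c → write a, move →, go to R
R | aa[b]cacbb   read b → write _, move →, go to R
R | aa_[c]acbb   read c → write a, move →, go to R
R | aa_a[a]cbb   read a → write c, move ←, go to Q
Q | aa_[a]ccbb   read a → write _, move ←, go to P
P | aa[_]_ccbb   read _ → write a, move →, go to P
P | aaa[_]ccbb   read _ → write a, move →, go to P
P | aaaa[c]cbb
The non-blank tape span at halt is aaaaccbb.

aaaaccbb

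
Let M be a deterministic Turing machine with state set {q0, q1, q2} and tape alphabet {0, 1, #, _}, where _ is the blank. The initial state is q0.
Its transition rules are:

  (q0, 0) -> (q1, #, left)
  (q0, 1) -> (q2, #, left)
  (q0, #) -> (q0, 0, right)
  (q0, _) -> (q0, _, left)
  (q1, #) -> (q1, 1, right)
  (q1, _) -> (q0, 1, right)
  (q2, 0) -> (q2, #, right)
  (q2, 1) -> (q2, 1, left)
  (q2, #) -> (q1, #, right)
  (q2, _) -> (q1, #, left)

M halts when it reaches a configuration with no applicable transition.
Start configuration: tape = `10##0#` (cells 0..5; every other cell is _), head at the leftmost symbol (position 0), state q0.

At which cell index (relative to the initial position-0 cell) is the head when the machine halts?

state=q0 head=0 tape=__[1]0##0#   (q0,1)→(q2,#,left)
state=q2 head=-1 tape=_[_]#0##0#   (q2,_)→(q1,#,left)
state=q1 head=-2 tape=[_]##0##0#   (q1,_)→(q0,1,right)
state=q0 head=-1 tape=1[#]#0##0#   (q0,#)→(q0,0,right)
state=q0 head=0 tape=10[#]0##0#   (q0,#)→(q0,0,right)
state=q0 head=1 tape=100[0]##0#   (q0,0)→(q1,#,left)
state=q1 head=0 tape=10[0]###0#
At halt the head is at cell 0.

0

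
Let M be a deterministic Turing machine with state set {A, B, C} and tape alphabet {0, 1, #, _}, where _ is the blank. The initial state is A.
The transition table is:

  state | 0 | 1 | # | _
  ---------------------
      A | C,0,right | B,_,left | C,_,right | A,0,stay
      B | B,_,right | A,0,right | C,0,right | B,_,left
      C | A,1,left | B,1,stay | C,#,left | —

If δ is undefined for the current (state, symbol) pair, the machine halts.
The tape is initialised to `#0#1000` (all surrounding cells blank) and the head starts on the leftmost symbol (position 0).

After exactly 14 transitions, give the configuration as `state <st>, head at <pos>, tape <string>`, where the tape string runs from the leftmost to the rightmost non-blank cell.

A | [#]0#1000   read # → write _, move right, go to C
C | _[0]#1000   read 0 → write 1, move left, go to A
A | [_]1#1000   read _ → write 0, move stay, go to A
A | [0]1#1000   read 0 → write 0, move right, go to C
C | 0[1]#1000   read 1 → write 1, move stay, go to B
B | 0[1]#1000   read 1 → write 0, move right, go to A
A | 00[#]1000   read # → write _, move right, go to C
C | 00_[1]000   read 1 → write 1, move stay, go to B
B | 00_[1]000   read 1 → write 0, move right, go to A
A | 00_0[0]00   read 0 → write 0, move right, go to C
C | 00_00[0]0   read 0 → write 1, move left, go to A
A | 00_0[0]10   read 0 → write 0, move right, go to C
C | 00_00[1]0   read 1 → write 1, move stay, go to B
B | 00_00[1]0   read 1 → write 0, move right, go to A
A | 00_000[0]
After 14 steps: state A, head at 6, tape 00_0000.

state A, head at 6, tape 00_0000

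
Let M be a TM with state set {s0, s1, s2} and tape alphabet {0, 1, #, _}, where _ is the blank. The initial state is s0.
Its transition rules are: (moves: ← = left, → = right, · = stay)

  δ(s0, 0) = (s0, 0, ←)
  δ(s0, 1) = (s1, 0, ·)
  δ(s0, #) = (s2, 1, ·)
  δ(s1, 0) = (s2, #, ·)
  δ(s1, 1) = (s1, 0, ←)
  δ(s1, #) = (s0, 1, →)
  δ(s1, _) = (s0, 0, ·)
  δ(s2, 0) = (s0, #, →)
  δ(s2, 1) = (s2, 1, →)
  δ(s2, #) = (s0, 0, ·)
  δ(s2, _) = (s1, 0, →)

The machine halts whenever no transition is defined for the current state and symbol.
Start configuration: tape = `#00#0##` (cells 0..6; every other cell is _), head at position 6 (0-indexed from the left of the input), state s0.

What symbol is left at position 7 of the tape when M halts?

1

state=s0 head=6 tape=#00#0#[#]___   (s0,#)→(s2,1,·)
state=s2 head=6 tape=#00#0#[1]___   (s2,1)→(s2,1,→)
state=s2 head=7 tape=#00#0#1[_]__   (s2,_)→(s1,0,→)
state=s1 head=8 tape=#00#0#10[_]_   (s1,_)→(s0,0,·)
state=s0 head=8 tape=#00#0#10[0]_   (s0,0)→(s0,0,←)
state=s0 head=7 tape=#00#0#1[0]0_   (s0,0)→(s0,0,←)
state=s0 head=6 tape=#00#0#[1]00_   (s0,1)→(s1,0,·)
state=s1 head=6 tape=#00#0#[0]00_   (s1,0)→(s2,#,·)
state=s2 head=6 tape=#00#0#[#]00_   (s2,#)→(s0,0,·)
state=s0 head=6 tape=#00#0#[0]00_   (s0,0)→(s0,0,←)
state=s0 head=5 tape=#00#0[#]000_   (s0,#)→(s2,1,·)
state=s2 head=5 tape=#00#0[1]000_   (s2,1)→(s2,1,→)
state=s2 head=6 tape=#00#01[0]00_   (s2,0)→(s0,#,→)
state=s0 head=7 tape=#00#01#[0]0_   (s0,0)→(s0,0,←)
state=s0 head=6 tape=#00#01[#]00_   (s0,#)→(s2,1,·)
state=s2 head=6 tape=#00#01[1]00_   (s2,1)→(s2,1,→)
state=s2 head=7 tape=#00#011[0]0_   (s2,0)→(s0,#,→)
state=s0 head=8 tape=#00#011#[0]_   (s0,0)→(s0,0,←)
state=s0 head=7 tape=#00#011[#]0_   (s0,#)→(s2,1,·)
state=s2 head=7 tape=#00#011[1]0_   (s2,1)→(s2,1,→)
state=s2 head=8 tape=#00#0111[0]_   (s2,0)→(s0,#,→)
state=s0 head=9 tape=#00#0111#[_]
Cell 7 holds 1 when M halts.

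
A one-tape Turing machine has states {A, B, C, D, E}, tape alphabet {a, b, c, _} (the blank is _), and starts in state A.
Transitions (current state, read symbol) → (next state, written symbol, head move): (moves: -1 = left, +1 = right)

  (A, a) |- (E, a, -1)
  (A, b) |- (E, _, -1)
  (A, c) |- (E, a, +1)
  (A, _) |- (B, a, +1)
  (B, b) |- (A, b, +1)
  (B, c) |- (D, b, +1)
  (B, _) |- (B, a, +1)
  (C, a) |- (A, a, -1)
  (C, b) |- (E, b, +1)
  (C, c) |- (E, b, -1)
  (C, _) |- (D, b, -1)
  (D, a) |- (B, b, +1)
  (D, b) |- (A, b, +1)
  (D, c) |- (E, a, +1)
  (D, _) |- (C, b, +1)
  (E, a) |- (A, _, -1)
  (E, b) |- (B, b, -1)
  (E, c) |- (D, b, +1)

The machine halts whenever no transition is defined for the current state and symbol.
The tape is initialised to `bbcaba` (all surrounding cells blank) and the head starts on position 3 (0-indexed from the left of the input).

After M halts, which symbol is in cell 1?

state=A head=3 tape=_bbc[a]ba   (A,a)→(E,a,-1)
state=E head=2 tape=_bb[c]aba   (E,c)→(D,b,+1)
state=D head=3 tape=_bbb[a]ba   (D,a)→(B,b,+1)
state=B head=4 tape=_bbbb[b]a   (B,b)→(A,b,+1)
state=A head=5 tape=_bbbbb[a]   (A,a)→(E,a,-1)
state=E head=4 tape=_bbbb[b]a   (E,b)→(B,b,-1)
state=B head=3 tape=_bbb[b]ba   (B,b)→(A,b,+1)
state=A head=4 tape=_bbbb[b]a   (A,b)→(E,_,-1)
state=E head=3 tape=_bbb[b]_a   (E,b)→(B,b,-1)
state=B head=2 tape=_bb[b]b_a   (B,b)→(A,b,+1)
state=A head=3 tape=_bbb[b]_a   (A,b)→(E,_,-1)
state=E head=2 tape=_bb[b]__a   (E,b)→(B,b,-1)
state=B head=1 tape=_b[b]b__a   (B,b)→(A,b,+1)
state=A head=2 tape=_bb[b]__a   (A,b)→(E,_,-1)
state=E head=1 tape=_b[b]___a   (E,b)→(B,b,-1)
state=B head=0 tape=_[b]b___a   (B,b)→(A,b,+1)
state=A head=1 tape=_b[b]___a   (A,b)→(E,_,-1)
state=E head=0 tape=_[b]____a   (E,b)→(B,b,-1)
state=B head=-1 tape=[_]b____a   (B,_)→(B,a,+1)
state=B head=0 tape=a[b]____a   (B,b)→(A,b,+1)
state=A head=1 tape=ab[_]___a   (A,_)→(B,a,+1)
state=B head=2 tape=aba[_]__a   (B,_)→(B,a,+1)
state=B head=3 tape=abaa[_]_a   (B,_)→(B,a,+1)
state=B head=4 tape=abaaa[_]a   (B,_)→(B,a,+1)
state=B head=5 tape=abaaaa[a]
Cell 1 holds a when M halts.

a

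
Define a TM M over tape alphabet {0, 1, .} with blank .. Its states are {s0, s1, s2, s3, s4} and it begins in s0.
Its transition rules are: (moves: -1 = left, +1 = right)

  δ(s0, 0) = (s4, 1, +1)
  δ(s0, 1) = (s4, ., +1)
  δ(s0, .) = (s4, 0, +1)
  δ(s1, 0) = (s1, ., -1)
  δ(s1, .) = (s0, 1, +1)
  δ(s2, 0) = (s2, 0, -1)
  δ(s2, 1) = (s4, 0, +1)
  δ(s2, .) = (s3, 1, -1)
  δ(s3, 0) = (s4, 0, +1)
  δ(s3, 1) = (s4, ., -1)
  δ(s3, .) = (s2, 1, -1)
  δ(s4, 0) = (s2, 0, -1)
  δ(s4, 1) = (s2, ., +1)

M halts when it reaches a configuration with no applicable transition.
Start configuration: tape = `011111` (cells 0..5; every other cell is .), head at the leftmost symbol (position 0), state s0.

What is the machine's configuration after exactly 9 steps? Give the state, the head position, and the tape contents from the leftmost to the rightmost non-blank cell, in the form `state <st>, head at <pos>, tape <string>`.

s0 | [0]11111.   read 0 → write 1, move +1, go to s4
s4 | 1[1]1111.   read 1 → write ., move +1, go to s2
s2 | 1.[1]111.   read 1 → write 0, move +1, go to s4
s4 | 1.0[1]11.   read 1 → write ., move +1, go to s2
s2 | 1.0.[1]1.   read 1 → write 0, move +1, go to s4
s4 | 1.0.0[1].   read 1 → write ., move +1, go to s2
s2 | 1.0.0.[.]   read . → write 1, move -1, go to s3
s3 | 1.0.0[.]1   read . → write 1, move -1, go to s2
s2 | 1.0.[0]11   read 0 → write 0, move -1, go to s2
s2 | 1.0[.]011
After 9 steps: state s2, head at 3, tape 1.0.011.

state s2, head at 3, tape 1.0.011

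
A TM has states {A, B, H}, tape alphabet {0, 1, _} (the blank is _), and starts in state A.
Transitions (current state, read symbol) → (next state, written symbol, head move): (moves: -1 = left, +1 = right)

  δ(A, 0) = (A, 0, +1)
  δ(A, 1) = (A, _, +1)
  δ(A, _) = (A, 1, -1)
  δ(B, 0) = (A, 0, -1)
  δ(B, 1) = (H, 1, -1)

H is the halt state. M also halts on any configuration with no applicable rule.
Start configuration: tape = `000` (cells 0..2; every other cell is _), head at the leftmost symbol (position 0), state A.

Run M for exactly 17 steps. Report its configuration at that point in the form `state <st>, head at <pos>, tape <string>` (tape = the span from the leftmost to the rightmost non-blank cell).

A | [0]00___   read 0 → write 0, move +1, go to A
A | 0[0]0___   read 0 → write 0, move +1, go to A
A | 00[0]___   read 0 → write 0, move +1, go to A
A | 000[_]__   read _ → write 1, move -1, go to A
A | 00[0]1__   read 0 → write 0, move +1, go to A
A | 000[1]__   read 1 → write _, move +1, go to A
A | 000_[_]_   read _ → write 1, move -1, go to A
A | 000[_]1_   read _ → write 1, move -1, go to A
A | 00[0]11_   read 0 → write 0, move +1, go to A
A | 000[1]1_   read 1 → write _, move +1, go to A
A | 000_[1]_   read 1 → write _, move +1, go to A
A | 000__[_]   read _ → write 1, move -1, go to A
A | 000_[_]1   read _ → write 1, move -1, go to A
A | 000[_]11   read _ → write 1, move -1, go to A
A | 00[0]111   read 0 → write 0, move +1, go to A
A | 000[1]11   read 1 → write _, move +1, go to A
A | 000_[1]1   read 1 → write _, move +1, go to A
A | 000__[1]
After 17 steps: state A, head at 5, tape 000__1.

state A, head at 5, tape 000__1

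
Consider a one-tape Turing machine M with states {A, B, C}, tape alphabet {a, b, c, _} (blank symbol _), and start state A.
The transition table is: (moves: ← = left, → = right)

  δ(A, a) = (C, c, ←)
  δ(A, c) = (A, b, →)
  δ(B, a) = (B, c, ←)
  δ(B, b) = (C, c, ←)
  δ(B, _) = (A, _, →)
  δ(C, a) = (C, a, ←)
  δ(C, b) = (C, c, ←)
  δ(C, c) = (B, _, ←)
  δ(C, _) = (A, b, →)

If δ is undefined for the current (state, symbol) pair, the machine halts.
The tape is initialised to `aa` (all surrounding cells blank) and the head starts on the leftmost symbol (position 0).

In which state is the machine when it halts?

A

state=A head=0 tape=__[a]a_   (A,a)→(C,c,←)
state=C head=-1 tape=_[_]ca_   (C,_)→(A,b,→)
state=A head=0 tape=_b[c]a_   (A,c)→(A,b,→)
state=A head=1 tape=_bb[a]_   (A,a)→(C,c,←)
state=C head=0 tape=_b[b]c_   (C,b)→(C,c,←)
state=C head=-1 tape=_[b]cc_   (C,b)→(C,c,←)
state=C head=-2 tape=[_]ccc_   (C,_)→(A,b,→)
state=A head=-1 tape=b[c]cc_   (A,c)→(A,b,→)
state=A head=0 tape=bb[c]c_   (A,c)→(A,b,→)
state=A head=1 tape=bbb[c]_   (A,c)→(A,b,→)
state=A head=2 tape=bbbb[_]
No transition is defined for (A, _); M halts in state A.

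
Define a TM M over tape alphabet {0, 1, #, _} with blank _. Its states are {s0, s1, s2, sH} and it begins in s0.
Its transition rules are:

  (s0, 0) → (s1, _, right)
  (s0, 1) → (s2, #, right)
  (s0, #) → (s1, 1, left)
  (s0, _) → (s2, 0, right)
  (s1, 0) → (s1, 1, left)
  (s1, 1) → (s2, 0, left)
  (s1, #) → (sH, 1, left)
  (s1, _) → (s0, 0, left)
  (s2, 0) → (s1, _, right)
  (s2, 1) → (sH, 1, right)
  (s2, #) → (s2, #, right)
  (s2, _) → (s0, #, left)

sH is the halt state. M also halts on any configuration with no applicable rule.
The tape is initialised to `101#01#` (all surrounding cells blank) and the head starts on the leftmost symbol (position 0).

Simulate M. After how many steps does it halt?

s0 | __[1]01#01#   read 1 → write #, move right, go to s2
s2 | __#[0]1#01#   read 0 → write _, move right, go to s1
s1 | __#_[1]#01#   read 1 → write 0, move left, go to s2
s2 | __#[_]0#01#   read _ → write #, move left, go to s0
s0 | __[#]#0#01#   read # → write 1, move left, go to s1
s1 | _[_]1#0#01#   read _ → write 0, move left, go to s0
s0 | [_]01#0#01#   read _ → write 0, move right, go to s2
s2 | 0[0]1#0#01#   read 0 → write _, move right, go to s1
s1 | 0_[1]#0#01#   read 1 → write 0, move left, go to s2
s2 | 0[_]0#0#01#   read _ → write #, move left, go to s0
s0 | [0]#0#0#01#   read 0 → write _, move right, go to s1
s1 | _[#]0#0#01#   read # → write 1, move left, go to sH
sH | [_]10#0#01#
M halts after 12 transitions.

12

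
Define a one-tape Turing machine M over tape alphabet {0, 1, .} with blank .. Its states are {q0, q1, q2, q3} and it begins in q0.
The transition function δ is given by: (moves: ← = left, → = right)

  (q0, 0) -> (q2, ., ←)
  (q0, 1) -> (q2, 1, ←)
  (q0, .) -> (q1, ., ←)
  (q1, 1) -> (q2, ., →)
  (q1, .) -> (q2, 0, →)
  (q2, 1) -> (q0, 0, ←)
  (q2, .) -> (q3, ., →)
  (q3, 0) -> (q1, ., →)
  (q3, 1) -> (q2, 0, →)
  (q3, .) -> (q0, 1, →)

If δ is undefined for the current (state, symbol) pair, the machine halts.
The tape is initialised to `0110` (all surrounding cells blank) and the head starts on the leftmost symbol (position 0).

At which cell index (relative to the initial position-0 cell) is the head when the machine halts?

state=q0 head=0 tape=..[0]110   (q0,0)→(q2,.,←)
state=q2 head=-1 tape=.[.].110   (q2,.)→(q3,.,→)
state=q3 head=0 tape=..[.]110   (q3,.)→(q0,1,→)
state=q0 head=1 tape=..1[1]10   (q0,1)→(q2,1,←)
state=q2 head=0 tape=..[1]110   (q2,1)→(q0,0,←)
state=q0 head=-1 tape=.[.]0110   (q0,.)→(q1,.,←)
state=q1 head=-2 tape=[.].0110   (q1,.)→(q2,0,→)
state=q2 head=-1 tape=0[.]0110   (q2,.)→(q3,.,→)
state=q3 head=0 tape=0.[0]110   (q3,0)→(q1,.,→)
state=q1 head=1 tape=0..[1]10   (q1,1)→(q2,.,→)
state=q2 head=2 tape=0...[1]0   (q2,1)→(q0,0,←)
state=q0 head=1 tape=0..[.]00   (q0,.)→(q1,.,←)
state=q1 head=0 tape=0.[.].00   (q1,.)→(q2,0,→)
state=q2 head=1 tape=0.0[.]00   (q2,.)→(q3,.,→)
state=q3 head=2 tape=0.0.[0]0   (q3,0)→(q1,.,→)
state=q1 head=3 tape=0.0..[0]
At halt the head is at cell 3.

3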